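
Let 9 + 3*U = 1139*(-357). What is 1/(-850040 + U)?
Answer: -1/985584 ≈ -1.0146e-6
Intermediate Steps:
U = -135544 (U = -3 + (1139*(-357))/3 = -3 + (⅓)*(-406623) = -3 - 135541 = -135544)
1/(-850040 + U) = 1/(-850040 - 135544) = 1/(-985584) = -1/985584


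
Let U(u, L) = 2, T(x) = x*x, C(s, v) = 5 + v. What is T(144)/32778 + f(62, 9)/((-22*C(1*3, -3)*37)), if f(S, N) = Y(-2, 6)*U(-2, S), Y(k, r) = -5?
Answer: 315611/494098 ≈ 0.63876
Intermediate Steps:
T(x) = x²
f(S, N) = -10 (f(S, N) = -5*2 = -10)
T(144)/32778 + f(62, 9)/((-22*C(1*3, -3)*37)) = 144²/32778 - 10*(-1/(814*(5 - 3))) = 20736*(1/32778) - 10/(-22*2*37) = 384/607 - 10/((-44*37)) = 384/607 - 10/(-1628) = 384/607 - 10*(-1/1628) = 384/607 + 5/814 = 315611/494098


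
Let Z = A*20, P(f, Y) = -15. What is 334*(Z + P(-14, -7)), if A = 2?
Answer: 8350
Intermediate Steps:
Z = 40 (Z = 2*20 = 40)
334*(Z + P(-14, -7)) = 334*(40 - 15) = 334*25 = 8350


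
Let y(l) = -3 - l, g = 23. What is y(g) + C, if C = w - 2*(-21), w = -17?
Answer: -1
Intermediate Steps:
C = 25 (C = -17 - 2*(-21) = -17 + 42 = 25)
y(g) + C = (-3 - 1*23) + 25 = (-3 - 23) + 25 = -26 + 25 = -1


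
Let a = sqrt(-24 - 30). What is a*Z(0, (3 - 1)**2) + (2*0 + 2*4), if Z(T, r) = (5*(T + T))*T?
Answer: 8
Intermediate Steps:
a = 3*I*sqrt(6) (a = sqrt(-54) = 3*I*sqrt(6) ≈ 7.3485*I)
Z(T, r) = 10*T**2 (Z(T, r) = (5*(2*T))*T = (10*T)*T = 10*T**2)
a*Z(0, (3 - 1)**2) + (2*0 + 2*4) = (3*I*sqrt(6))*(10*0**2) + (2*0 + 2*4) = (3*I*sqrt(6))*(10*0) + (0 + 8) = (3*I*sqrt(6))*0 + 8 = 0 + 8 = 8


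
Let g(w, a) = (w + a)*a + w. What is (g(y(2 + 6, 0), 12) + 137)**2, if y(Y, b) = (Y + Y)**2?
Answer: 13024881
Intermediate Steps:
y(Y, b) = 4*Y**2 (y(Y, b) = (2*Y)**2 = 4*Y**2)
g(w, a) = w + a*(a + w) (g(w, a) = (a + w)*a + w = a*(a + w) + w = w + a*(a + w))
(g(y(2 + 6, 0), 12) + 137)**2 = ((4*(2 + 6)**2 + 12**2 + 12*(4*(2 + 6)**2)) + 137)**2 = ((4*8**2 + 144 + 12*(4*8**2)) + 137)**2 = ((4*64 + 144 + 12*(4*64)) + 137)**2 = ((256 + 144 + 12*256) + 137)**2 = ((256 + 144 + 3072) + 137)**2 = (3472 + 137)**2 = 3609**2 = 13024881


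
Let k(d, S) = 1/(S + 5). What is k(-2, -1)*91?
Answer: 91/4 ≈ 22.750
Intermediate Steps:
k(d, S) = 1/(5 + S)
k(-2, -1)*91 = 91/(5 - 1) = 91/4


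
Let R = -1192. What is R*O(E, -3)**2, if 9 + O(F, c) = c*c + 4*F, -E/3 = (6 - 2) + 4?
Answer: -10985472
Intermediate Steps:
E = -24 (E = -3*((6 - 2) + 4) = -3*(4 + 4) = -3*8 = -24)
O(F, c) = -9 + c**2 + 4*F (O(F, c) = -9 + (c*c + 4*F) = -9 + (c**2 + 4*F) = -9 + c**2 + 4*F)
R*O(E, -3)**2 = -1192*(-9 + (-3)**2 + 4*(-24))**2 = -1192*(-9 + 9 - 96)**2 = -1192*(-96)**2 = -1192*9216 = -10985472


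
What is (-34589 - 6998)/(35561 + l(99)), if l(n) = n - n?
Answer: -41587/35561 ≈ -1.1695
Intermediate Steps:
l(n) = 0
(-34589 - 6998)/(35561 + l(99)) = (-34589 - 6998)/(35561 + 0) = -41587/35561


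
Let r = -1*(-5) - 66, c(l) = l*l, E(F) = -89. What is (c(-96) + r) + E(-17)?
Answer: 9066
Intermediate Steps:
c(l) = l**2
r = -61 (r = 5 - 66 = -61)
(c(-96) + r) + E(-17) = ((-96)**2 - 61) - 89 = (9216 - 61) - 89 = 9155 - 89 = 9066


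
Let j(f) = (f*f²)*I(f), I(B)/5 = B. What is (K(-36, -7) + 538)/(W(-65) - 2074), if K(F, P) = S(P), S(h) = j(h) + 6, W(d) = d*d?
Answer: 4183/717 ≈ 5.8340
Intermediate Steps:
I(B) = 5*B
W(d) = d²
j(f) = 5*f⁴ (j(f) = (f*f²)*(5*f) = f³*(5*f) = 5*f⁴)
S(h) = 6 + 5*h⁴ (S(h) = 5*h⁴ + 6 = 6 + 5*h⁴)
K(F, P) = 6 + 5*P⁴
(K(-36, -7) + 538)/(W(-65) - 2074) = ((6 + 5*(-7)⁴) + 538)/((-65)² - 2074) = ((6 + 5*2401) + 538)/(4225 - 2074) = ((6 + 12005) + 538)/2151 = (12011 + 538)*(1/2151) = 12549*(1/2151) = 4183/717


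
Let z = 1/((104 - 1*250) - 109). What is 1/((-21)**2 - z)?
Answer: 255/112456 ≈ 0.0022676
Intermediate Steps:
z = -1/255 (z = 1/((104 - 250) - 109) = 1/(-146 - 109) = 1/(-255) = -1/255 ≈ -0.0039216)
1/((-21)**2 - z) = 1/((-21)**2 - 1*(-1/255)) = 1/(441 + 1/255) = 1/(112456/255) = 255/112456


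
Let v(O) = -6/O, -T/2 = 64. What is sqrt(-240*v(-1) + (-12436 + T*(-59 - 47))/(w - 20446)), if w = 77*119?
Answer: 2*I*sqrt(45833385129)/11283 ≈ 37.949*I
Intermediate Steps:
T = -128 (T = -2*64 = -128)
w = 9163
sqrt(-240*v(-1) + (-12436 + T*(-59 - 47))/(w - 20446)) = sqrt(-(-1440)/(-1) + (-12436 - 128*(-59 - 47))/(9163 - 20446)) = sqrt(-(-1440)*(-1) + (-12436 - 128*(-106))/(-11283)) = sqrt(-240*6 + (-12436 + 13568)*(-1/11283)) = sqrt(-1440 + 1132*(-1/11283)) = sqrt(-1440 - 1132/11283) = sqrt(-16248652/11283) = 2*I*sqrt(45833385129)/11283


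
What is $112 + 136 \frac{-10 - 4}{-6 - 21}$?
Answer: $\frac{4928}{27} \approx 182.52$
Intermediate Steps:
$112 + 136 \frac{-10 - 4}{-6 - 21} = 112 + 136 \left(- \frac{14}{-27}\right) = 112 + 136 \left(\left(-14\right) \left(- \frac{1}{27}\right)\right) = 112 + 136 \cdot \frac{14}{27} = 112 + \frac{1904}{27} = \frac{4928}{27}$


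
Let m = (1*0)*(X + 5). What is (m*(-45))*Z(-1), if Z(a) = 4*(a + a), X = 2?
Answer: 0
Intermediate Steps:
Z(a) = 8*a (Z(a) = 4*(2*a) = 8*a)
m = 0 (m = (1*0)*(2 + 5) = 0*7 = 0)
(m*(-45))*Z(-1) = (0*(-45))*(8*(-1)) = 0*(-8) = 0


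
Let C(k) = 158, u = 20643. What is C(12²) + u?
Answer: 20801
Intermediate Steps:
C(12²) + u = 158 + 20643 = 20801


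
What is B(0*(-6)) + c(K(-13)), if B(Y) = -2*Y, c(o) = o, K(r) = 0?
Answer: 0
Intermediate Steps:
B(0*(-6)) + c(K(-13)) = -0*(-6) + 0 = -2*0 + 0 = 0 + 0 = 0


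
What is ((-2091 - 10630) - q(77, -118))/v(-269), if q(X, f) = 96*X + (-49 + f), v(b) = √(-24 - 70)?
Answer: 9973*I*√94/47 ≈ 2057.3*I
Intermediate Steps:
v(b) = I*√94 (v(b) = √(-94) = I*√94)
q(X, f) = -49 + f + 96*X
((-2091 - 10630) - q(77, -118))/v(-269) = ((-2091 - 10630) - (-49 - 118 + 96*77))/((I*√94)) = (-12721 - (-49 - 118 + 7392))*(-I*√94/94) = (-12721 - 1*7225)*(-I*√94/94) = (-12721 - 7225)*(-I*√94/94) = -(-9973)*I*√94/47 = 9973*I*√94/47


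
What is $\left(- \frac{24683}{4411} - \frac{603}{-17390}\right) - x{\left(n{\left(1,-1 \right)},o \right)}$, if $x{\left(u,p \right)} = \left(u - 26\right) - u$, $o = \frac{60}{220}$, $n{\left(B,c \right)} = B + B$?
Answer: $\frac{1567812003}{76707290} \approx 20.439$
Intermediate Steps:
$n{\left(B,c \right)} = 2 B$
$o = \frac{3}{11}$ ($o = 60 \cdot \frac{1}{220} = \frac{3}{11} \approx 0.27273$)
$x{\left(u,p \right)} = -26$ ($x{\left(u,p \right)} = \left(-26 + u\right) - u = -26$)
$\left(- \frac{24683}{4411} - \frac{603}{-17390}\right) - x{\left(n{\left(1,-1 \right)},o \right)} = \left(- \frac{24683}{4411} - \frac{603}{-17390}\right) - -26 = \left(\left(-24683\right) \frac{1}{4411} - - \frac{603}{17390}\right) + 26 = \left(- \frac{24683}{4411} + \frac{603}{17390}\right) + 26 = - \frac{426577537}{76707290} + 26 = \frac{1567812003}{76707290}$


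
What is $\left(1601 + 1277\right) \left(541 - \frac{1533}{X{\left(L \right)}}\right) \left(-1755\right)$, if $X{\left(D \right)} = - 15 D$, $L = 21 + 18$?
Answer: $-2745767412$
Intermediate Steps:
$L = 39$
$\left(1601 + 1277\right) \left(541 - \frac{1533}{X{\left(L \right)}}\right) \left(-1755\right) = \left(1601 + 1277\right) \left(541 - \frac{1533}{\left(-15\right) 39}\right) \left(-1755\right) = 2878 \left(541 - \frac{1533}{-585}\right) \left(-1755\right) = 2878 \left(541 - - \frac{511}{195}\right) \left(-1755\right) = 2878 \left(541 + \frac{511}{195}\right) \left(-1755\right) = 2878 \cdot \frac{106006}{195} \left(-1755\right) = \frac{305085268}{195} \left(-1755\right) = -2745767412$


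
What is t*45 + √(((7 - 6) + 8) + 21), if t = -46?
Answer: -2070 + √30 ≈ -2064.5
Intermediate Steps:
t*45 + √(((7 - 6) + 8) + 21) = -46*45 + √(((7 - 6) + 8) + 21) = -2070 + √((1 + 8) + 21) = -2070 + √(9 + 21) = -2070 + √30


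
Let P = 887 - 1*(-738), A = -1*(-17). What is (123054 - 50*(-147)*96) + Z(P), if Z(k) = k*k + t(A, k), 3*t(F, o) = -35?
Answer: 10407802/3 ≈ 3.4693e+6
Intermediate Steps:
A = 17
t(F, o) = -35/3 (t(F, o) = (⅓)*(-35) = -35/3)
P = 1625 (P = 887 + 738 = 1625)
Z(k) = -35/3 + k² (Z(k) = k*k - 35/3 = k² - 35/3 = -35/3 + k²)
(123054 - 50*(-147)*96) + Z(P) = (123054 - 50*(-147)*96) + (-35/3 + 1625²) = (123054 + 7350*96) + (-35/3 + 2640625) = (123054 + 705600) + 7921840/3 = 828654 + 7921840/3 = 10407802/3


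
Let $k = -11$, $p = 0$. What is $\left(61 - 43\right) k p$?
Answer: $0$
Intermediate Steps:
$\left(61 - 43\right) k p = \left(61 - 43\right) \left(-11\right) 0 = 18 \left(-11\right) 0 = \left(-198\right) 0 = 0$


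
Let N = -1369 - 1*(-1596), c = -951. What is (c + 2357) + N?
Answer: 1633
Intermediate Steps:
N = 227 (N = -1369 + 1596 = 227)
(c + 2357) + N = (-951 + 2357) + 227 = 1406 + 227 = 1633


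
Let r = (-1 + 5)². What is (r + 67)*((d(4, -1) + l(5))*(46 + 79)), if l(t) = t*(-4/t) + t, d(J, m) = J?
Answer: 51875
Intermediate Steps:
l(t) = -4 + t
r = 16 (r = 4² = 16)
(r + 67)*((d(4, -1) + l(5))*(46 + 79)) = (16 + 67)*((4 + (-4 + 5))*(46 + 79)) = 83*((4 + 1)*125) = 83*(5*125) = 83*625 = 51875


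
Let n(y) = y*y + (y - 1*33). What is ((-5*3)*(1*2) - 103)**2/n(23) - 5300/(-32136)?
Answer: 15866789/463294 ≈ 34.248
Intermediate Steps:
n(y) = -33 + y + y**2 (n(y) = y**2 + (y - 33) = y**2 + (-33 + y) = -33 + y + y**2)
((-5*3)*(1*2) - 103)**2/n(23) - 5300/(-32136) = ((-5*3)*(1*2) - 103)**2/(-33 + 23 + 23**2) - 5300/(-32136) = (-15*2 - 103)**2/(-33 + 23 + 529) - 5300*(-1/32136) = (-30 - 103)**2/519 + 1325/8034 = (-133)**2*(1/519) + 1325/8034 = 17689*(1/519) + 1325/8034 = 17689/519 + 1325/8034 = 15866789/463294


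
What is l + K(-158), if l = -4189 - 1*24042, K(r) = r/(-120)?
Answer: -1693781/60 ≈ -28230.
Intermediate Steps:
K(r) = -r/120 (K(r) = r*(-1/120) = -r/120)
l = -28231 (l = -4189 - 24042 = -28231)
l + K(-158) = -28231 - 1/120*(-158) = -28231 + 79/60 = -1693781/60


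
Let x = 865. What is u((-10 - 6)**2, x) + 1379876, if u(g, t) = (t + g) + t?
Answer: 1381862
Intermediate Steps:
u(g, t) = g + 2*t (u(g, t) = (g + t) + t = g + 2*t)
u((-10 - 6)**2, x) + 1379876 = ((-10 - 6)**2 + 2*865) + 1379876 = ((-16)**2 + 1730) + 1379876 = (256 + 1730) + 1379876 = 1986 + 1379876 = 1381862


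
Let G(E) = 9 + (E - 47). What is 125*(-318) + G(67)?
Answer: -39721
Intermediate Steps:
G(E) = -38 + E (G(E) = 9 + (-47 + E) = -38 + E)
125*(-318) + G(67) = 125*(-318) + (-38 + 67) = -39750 + 29 = -39721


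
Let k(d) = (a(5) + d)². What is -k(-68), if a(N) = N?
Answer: -3969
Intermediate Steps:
k(d) = (5 + d)²
-k(-68) = -(5 - 68)² = -1*(-63)² = -1*3969 = -3969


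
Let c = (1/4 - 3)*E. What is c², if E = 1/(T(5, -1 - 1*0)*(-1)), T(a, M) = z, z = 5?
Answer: 121/400 ≈ 0.30250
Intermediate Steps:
T(a, M) = 5
E = -⅕ (E = 1/(5*(-1)) = 1/(-5) = -⅕ ≈ -0.20000)
c = 11/20 (c = (1/4 - 3)*(-⅕) = ((¼)*1 - 3)*(-⅕) = (¼ - 3)*(-⅕) = -11/4*(-⅕) = 11/20 ≈ 0.55000)
c² = (11/20)² = 121/400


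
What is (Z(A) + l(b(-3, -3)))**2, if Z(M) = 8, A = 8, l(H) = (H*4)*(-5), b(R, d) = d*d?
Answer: 29584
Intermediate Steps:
b(R, d) = d**2
l(H) = -20*H (l(H) = (4*H)*(-5) = -20*H)
(Z(A) + l(b(-3, -3)))**2 = (8 - 20*(-3)**2)**2 = (8 - 20*9)**2 = (8 - 180)**2 = (-172)**2 = 29584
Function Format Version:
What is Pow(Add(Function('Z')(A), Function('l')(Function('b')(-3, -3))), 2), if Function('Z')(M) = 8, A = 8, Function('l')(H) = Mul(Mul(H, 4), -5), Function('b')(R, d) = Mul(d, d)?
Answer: 29584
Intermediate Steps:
Function('b')(R, d) = Pow(d, 2)
Function('l')(H) = Mul(-20, H) (Function('l')(H) = Mul(Mul(4, H), -5) = Mul(-20, H))
Pow(Add(Function('Z')(A), Function('l')(Function('b')(-3, -3))), 2) = Pow(Add(8, Mul(-20, Pow(-3, 2))), 2) = Pow(Add(8, Mul(-20, 9)), 2) = Pow(Add(8, -180), 2) = Pow(-172, 2) = 29584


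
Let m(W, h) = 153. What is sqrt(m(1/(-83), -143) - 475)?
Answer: I*sqrt(322) ≈ 17.944*I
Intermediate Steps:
sqrt(m(1/(-83), -143) - 475) = sqrt(153 - 475) = sqrt(-322) = I*sqrt(322)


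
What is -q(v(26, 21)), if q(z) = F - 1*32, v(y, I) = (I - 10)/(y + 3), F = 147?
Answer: -115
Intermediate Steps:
v(y, I) = (-10 + I)/(3 + y)
q(z) = 115 (q(z) = 147 - 1*32 = 147 - 32 = 115)
-q(v(26, 21)) = -1*115 = -115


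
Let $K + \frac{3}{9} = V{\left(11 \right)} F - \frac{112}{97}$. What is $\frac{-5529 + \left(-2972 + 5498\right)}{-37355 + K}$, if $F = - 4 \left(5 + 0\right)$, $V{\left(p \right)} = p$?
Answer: $\frac{873873}{10934758} \approx 0.079917$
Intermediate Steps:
$F = -20$ ($F = \left(-4\right) 5 = -20$)
$K = - \frac{64453}{291}$ ($K = - \frac{1}{3} - \left(220 + \frac{112}{97}\right) = - \frac{1}{3} - \frac{21452}{97} = - \frac{64453}{291} \approx -221.49$)
$\frac{-5529 + \left(-2972 + 5498\right)}{-37355 + K} = \frac{-5529 + \left(-2972 + 5498\right)}{-37355 - \frac{64453}{291}} = \frac{-5529 + 2526}{- \frac{10934758}{291}} = \left(-3003\right) \left(- \frac{291}{10934758}\right) = \frac{873873}{10934758}$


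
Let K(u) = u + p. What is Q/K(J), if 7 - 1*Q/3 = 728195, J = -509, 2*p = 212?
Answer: 2184564/403 ≈ 5420.8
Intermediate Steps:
p = 106 (p = (1/2)*212 = 106)
Q = -2184564 (Q = 21 - 3*728195 = 21 - 2184585 = -2184564)
K(u) = 106 + u (K(u) = u + 106 = 106 + u)
Q/K(J) = -2184564/(106 - 509) = -2184564/(-403) = -2184564*(-1/403) = 2184564/403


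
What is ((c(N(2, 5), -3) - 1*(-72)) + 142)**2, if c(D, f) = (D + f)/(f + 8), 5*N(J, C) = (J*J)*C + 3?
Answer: 28708164/625 ≈ 45933.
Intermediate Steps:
N(J, C) = 3/5 + C*J**2/5 (N(J, C) = ((J*J)*C + 3)/5 = (J**2*C + 3)/5 = (C*J**2 + 3)/5 = (3 + C*J**2)/5 = 3/5 + C*J**2/5)
c(D, f) = (D + f)/(8 + f)
((c(N(2, 5), -3) - 1*(-72)) + 142)**2 = ((((3/5 + (1/5)*5*2**2) - 3)/(8 - 3) - 1*(-72)) + 142)**2 = ((((3/5 + (1/5)*5*4) - 3)/5 + 72) + 142)**2 = ((((3/5 + 4) - 3)/5 + 72) + 142)**2 = (((23/5 - 3)/5 + 72) + 142)**2 = (((1/5)*(8/5) + 72) + 142)**2 = ((8/25 + 72) + 142)**2 = (1808/25 + 142)**2 = (5358/25)**2 = 28708164/625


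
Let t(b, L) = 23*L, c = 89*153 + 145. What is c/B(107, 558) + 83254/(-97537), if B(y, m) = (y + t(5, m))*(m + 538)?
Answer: -589738575575/691700021716 ≈ -0.85259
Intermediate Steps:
c = 13762 (c = 13617 + 145 = 13762)
B(y, m) = (538 + m)*(y + 23*m) (B(y, m) = (y + 23*m)*(m + 538) = (y + 23*m)*(538 + m) = (538 + m)*(y + 23*m))
c/B(107, 558) + 83254/(-97537) = 13762/(23*558² + 538*107 + 12374*558 + 558*107) + 83254/(-97537) = 13762/(23*311364 + 57566 + 6904692 + 59706) + 83254*(-1/97537) = 13762/(7161372 + 57566 + 6904692 + 59706) - 83254/97537 = 13762/14183336 - 83254/97537 = 13762*(1/14183336) - 83254/97537 = 6881/7091668 - 83254/97537 = -589738575575/691700021716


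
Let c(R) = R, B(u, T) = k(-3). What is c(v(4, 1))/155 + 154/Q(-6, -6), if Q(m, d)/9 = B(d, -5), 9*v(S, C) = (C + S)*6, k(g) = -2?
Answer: -2381/279 ≈ -8.5341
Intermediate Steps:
v(S, C) = 2*C/3 + 2*S/3 (v(S, C) = ((C + S)*6)/9 = (6*C + 6*S)/9 = 2*C/3 + 2*S/3)
B(u, T) = -2
Q(m, d) = -18 (Q(m, d) = 9*(-2) = -18)
c(v(4, 1))/155 + 154/Q(-6, -6) = ((⅔)*1 + (⅔)*4)/155 + 154/(-18) = (⅔ + 8/3)*(1/155) + 154*(-1/18) = (10/3)*(1/155) - 77/9 = 2/93 - 77/9 = -2381/279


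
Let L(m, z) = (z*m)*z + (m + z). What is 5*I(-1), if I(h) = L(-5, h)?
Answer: -55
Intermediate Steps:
L(m, z) = m + z + m*z**2 (L(m, z) = (m*z)*z + (m + z) = m*z**2 + (m + z) = m + z + m*z**2)
I(h) = -5 + h - 5*h**2
5*I(-1) = 5*(-5 - 1 - 5*(-1)**2) = 5*(-5 - 1 - 5*1) = 5*(-5 - 1 - 5) = 5*(-11) = -55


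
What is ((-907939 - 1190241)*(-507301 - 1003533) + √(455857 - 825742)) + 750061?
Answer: 3170002432181 + I*√369885 ≈ 3.17e+12 + 608.18*I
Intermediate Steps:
((-907939 - 1190241)*(-507301 - 1003533) + √(455857 - 825742)) + 750061 = (-2098180*(-1510834) + √(-369885)) + 750061 = (3170001682120 + I*√369885) + 750061 = 3170002432181 + I*√369885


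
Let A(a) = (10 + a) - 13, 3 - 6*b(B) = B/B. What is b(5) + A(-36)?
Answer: -116/3 ≈ -38.667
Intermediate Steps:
b(B) = ⅓ (b(B) = ½ - B/(6*B) = ½ - ⅙*1 = ½ - ⅙ = ⅓)
A(a) = -3 + a
b(5) + A(-36) = ⅓ + (-3 - 36) = ⅓ - 39 = -116/3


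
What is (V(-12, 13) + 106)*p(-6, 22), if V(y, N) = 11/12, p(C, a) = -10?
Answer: -6415/6 ≈ -1069.2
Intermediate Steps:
V(y, N) = 11/12 (V(y, N) = 11*(1/12) = 11/12)
(V(-12, 13) + 106)*p(-6, 22) = (11/12 + 106)*(-10) = (1283/12)*(-10) = -6415/6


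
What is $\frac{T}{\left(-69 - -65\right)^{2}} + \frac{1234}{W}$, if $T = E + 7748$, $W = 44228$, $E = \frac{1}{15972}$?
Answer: $\frac{1368394275041}{2825638464} \approx 484.28$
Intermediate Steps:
$E = \frac{1}{15972} \approx 6.261 \cdot 10^{-5}$
$T = \frac{123751057}{15972}$ ($T = \frac{1}{15972} + 7748 = \frac{123751057}{15972} \approx 7748.0$)
$\frac{T}{\left(-69 - -65\right)^{2}} + \frac{1234}{W} = \frac{123751057}{15972 \left(-69 - -65\right)^{2}} + \frac{1234}{44228} = \frac{123751057}{15972 \left(-69 + 65\right)^{2}} + 1234 \cdot \frac{1}{44228} = \frac{123751057}{15972 \left(-4\right)^{2}} + \frac{617}{22114} = \frac{123751057}{15972 \cdot 16} + \frac{617}{22114} = \frac{123751057}{15972} \cdot \frac{1}{16} + \frac{617}{22114} = \frac{123751057}{255552} + \frac{617}{22114} = \frac{1368394275041}{2825638464}$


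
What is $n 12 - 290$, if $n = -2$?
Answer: $-314$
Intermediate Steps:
$n 12 - 290 = \left(-2\right) 12 - 290 = -24 - 290 = -314$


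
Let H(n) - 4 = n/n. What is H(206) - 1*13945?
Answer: -13940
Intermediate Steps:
H(n) = 5 (H(n) = 4 + n/n = 4 + 1 = 5)
H(206) - 1*13945 = 5 - 1*13945 = 5 - 13945 = -13940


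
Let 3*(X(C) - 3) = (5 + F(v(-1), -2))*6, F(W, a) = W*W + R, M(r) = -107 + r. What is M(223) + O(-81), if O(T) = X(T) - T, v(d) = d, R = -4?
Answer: 204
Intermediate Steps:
F(W, a) = -4 + W² (F(W, a) = W*W - 4 = W² - 4 = -4 + W²)
X(C) = 7 (X(C) = 3 + ((5 + (-4 + (-1)²))*6)/3 = 3 + ((5 + (-4 + 1))*6)/3 = 3 + ((5 - 3)*6)/3 = 3 + (2*6)/3 = 3 + (⅓)*12 = 3 + 4 = 7)
O(T) = 7 - T
M(223) + O(-81) = (-107 + 223) + (7 - 1*(-81)) = 116 + (7 + 81) = 116 + 88 = 204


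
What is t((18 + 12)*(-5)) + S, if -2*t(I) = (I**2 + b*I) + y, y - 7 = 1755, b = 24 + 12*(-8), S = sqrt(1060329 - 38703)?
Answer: -17531 + 3*sqrt(113514) ≈ -16520.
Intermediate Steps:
S = 3*sqrt(113514) (S = sqrt(1021626) = 3*sqrt(113514) ≈ 1010.8)
b = -72 (b = 24 - 96 = -72)
y = 1762 (y = 7 + 1755 = 1762)
t(I) = -881 + 36*I - I**2/2 (t(I) = -((I**2 - 72*I) + 1762)/2 = -(1762 + I**2 - 72*I)/2 = -881 + 36*I - I**2/2)
t((18 + 12)*(-5)) + S = (-881 + 36*((18 + 12)*(-5)) - 25*(18 + 12)**2/2) + 3*sqrt(113514) = (-881 + 36*(30*(-5)) - (30*(-5))**2/2) + 3*sqrt(113514) = (-881 + 36*(-150) - 1/2*(-150)**2) + 3*sqrt(113514) = (-881 - 5400 - 1/2*22500) + 3*sqrt(113514) = (-881 - 5400 - 11250) + 3*sqrt(113514) = -17531 + 3*sqrt(113514)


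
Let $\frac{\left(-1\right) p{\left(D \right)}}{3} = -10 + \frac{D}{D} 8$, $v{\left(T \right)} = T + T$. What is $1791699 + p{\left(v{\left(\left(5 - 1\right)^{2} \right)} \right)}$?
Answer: $1791705$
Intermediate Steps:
$v{\left(T \right)} = 2 T$
$p{\left(D \right)} = 6$ ($p{\left(D \right)} = - 3 \left(-10 + \frac{D}{D} 8\right) = - 3 \left(-10 + 1 \cdot 8\right) = - 3 \left(-10 + 8\right) = \left(-3\right) \left(-2\right) = 6$)
$1791699 + p{\left(v{\left(\left(5 - 1\right)^{2} \right)} \right)} = 1791699 + 6 = 1791705$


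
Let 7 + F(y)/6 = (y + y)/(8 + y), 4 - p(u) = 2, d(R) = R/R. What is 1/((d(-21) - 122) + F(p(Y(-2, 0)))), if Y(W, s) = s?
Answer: -5/803 ≈ -0.0062267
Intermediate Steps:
d(R) = 1
p(u) = 2 (p(u) = 4 - 1*2 = 4 - 2 = 2)
F(y) = -42 + 12*y/(8 + y) (F(y) = -42 + 6*((y + y)/(8 + y)) = -42 + 6*((2*y)/(8 + y)) = -42 + 6*(2*y/(8 + y)) = -42 + 12*y/(8 + y))
1/((d(-21) - 122) + F(p(Y(-2, 0)))) = 1/((1 - 122) + 6*(-56 - 5*2)/(8 + 2)) = 1/(-121 + 6*(-56 - 10)/10) = 1/(-121 + 6*(⅒)*(-66)) = 1/(-121 - 198/5) = 1/(-803/5) = -5/803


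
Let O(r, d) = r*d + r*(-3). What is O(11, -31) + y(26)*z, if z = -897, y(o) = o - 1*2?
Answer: -21902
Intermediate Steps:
O(r, d) = -3*r + d*r (O(r, d) = d*r - 3*r = -3*r + d*r)
y(o) = -2 + o (y(o) = o - 2 = -2 + o)
O(11, -31) + y(26)*z = 11*(-3 - 31) + (-2 + 26)*(-897) = 11*(-34) + 24*(-897) = -374 - 21528 = -21902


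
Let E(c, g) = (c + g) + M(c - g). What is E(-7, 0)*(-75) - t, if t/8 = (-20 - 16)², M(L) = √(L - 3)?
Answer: -9843 - 75*I*√10 ≈ -9843.0 - 237.17*I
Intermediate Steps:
M(L) = √(-3 + L)
E(c, g) = c + g + √(-3 + c - g) (E(c, g) = (c + g) + √(-3 + (c - g)) = (c + g) + √(-3 + c - g) = c + g + √(-3 + c - g))
t = 10368 (t = 8*(-20 - 16)² = 8*(-36)² = 8*1296 = 10368)
E(-7, 0)*(-75) - t = (-7 + 0 + √(-3 - 7 - 1*0))*(-75) - 1*10368 = (-7 + 0 + √(-3 - 7 + 0))*(-75) - 10368 = (-7 + 0 + √(-10))*(-75) - 10368 = (-7 + 0 + I*√10)*(-75) - 10368 = (-7 + I*√10)*(-75) - 10368 = (525 - 75*I*√10) - 10368 = -9843 - 75*I*√10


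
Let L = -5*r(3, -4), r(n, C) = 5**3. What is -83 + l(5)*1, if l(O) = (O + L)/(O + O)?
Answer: -145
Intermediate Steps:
r(n, C) = 125
L = -625 (L = -5*125 = -625)
l(O) = (-625 + O)/(2*O) (l(O) = (O - 625)/(O + O) = (-625 + O)/((2*O)) = (-625 + O)*(1/(2*O)) = (-625 + O)/(2*O))
-83 + l(5)*1 = -83 + ((1/2)*(-625 + 5)/5)*1 = -83 + ((1/2)*(1/5)*(-620))*1 = -83 - 62*1 = -83 - 62 = -145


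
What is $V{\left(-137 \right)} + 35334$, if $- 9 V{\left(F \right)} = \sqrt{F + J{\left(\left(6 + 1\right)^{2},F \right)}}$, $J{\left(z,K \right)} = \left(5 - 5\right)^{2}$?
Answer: $35334 - \frac{i \sqrt{137}}{9} \approx 35334.0 - 1.3005 i$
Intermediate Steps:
$J{\left(z,K \right)} = 0$ ($J{\left(z,K \right)} = 0^{2} = 0$)
$V{\left(F \right)} = - \frac{\sqrt{F}}{9}$ ($V{\left(F \right)} = - \frac{\sqrt{F + 0}}{9} = - \frac{\sqrt{F}}{9}$)
$V{\left(-137 \right)} + 35334 = - \frac{\sqrt{-137}}{9} + 35334 = - \frac{i \sqrt{137}}{9} + 35334 = 35334 - \frac{i \sqrt{137}}{9}$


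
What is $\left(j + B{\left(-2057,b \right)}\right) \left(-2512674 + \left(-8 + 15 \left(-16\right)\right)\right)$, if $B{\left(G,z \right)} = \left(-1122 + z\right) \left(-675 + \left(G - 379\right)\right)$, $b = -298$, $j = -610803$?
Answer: $-9566234189274$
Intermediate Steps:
$B{\left(G,z \right)} = \left(-1122 + z\right) \left(-1054 + G\right)$ ($B{\left(G,z \right)} = \left(-1122 + z\right) \left(-675 + \left(G - 379\right)\right) = \left(-1122 + z\right) \left(-675 + \left(-379 + G\right)\right) = \left(-1122 + z\right) \left(-1054 + G\right)$)
$\left(j + B{\left(-2057,b \right)}\right) \left(-2512674 + \left(-8 + 15 \left(-16\right)\right)\right) = \left(-610803 - -4417620\right) \left(-2512674 + \left(-8 + 15 \left(-16\right)\right)\right) = \left(-610803 + \left(1182588 + 2307954 + 314092 + 612986\right)\right) \left(-2512674 - 248\right) = \left(-610803 + 4417620\right) \left(-2512674 - 248\right) = 3806817 \left(-2512922\right) = -9566234189274$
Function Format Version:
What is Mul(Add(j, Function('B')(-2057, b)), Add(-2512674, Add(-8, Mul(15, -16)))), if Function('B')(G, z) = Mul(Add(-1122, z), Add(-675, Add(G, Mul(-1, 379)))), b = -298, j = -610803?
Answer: -9566234189274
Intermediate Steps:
Function('B')(G, z) = Mul(Add(-1122, z), Add(-1054, G)) (Function('B')(G, z) = Mul(Add(-1122, z), Add(-675, Add(G, -379))) = Mul(Add(-1122, z), Add(-675, Add(-379, G))) = Mul(Add(-1122, z), Add(-1054, G)))
Mul(Add(j, Function('B')(-2057, b)), Add(-2512674, Add(-8, Mul(15, -16)))) = Mul(Add(-610803, Add(1182588, Mul(-1122, -2057), Mul(-1054, -298), Mul(-2057, -298))), Add(-2512674, Add(-8, Mul(15, -16)))) = Mul(Add(-610803, Add(1182588, 2307954, 314092, 612986)), Add(-2512674, Add(-8, -240))) = Mul(Add(-610803, 4417620), Add(-2512674, -248)) = Mul(3806817, -2512922) = -9566234189274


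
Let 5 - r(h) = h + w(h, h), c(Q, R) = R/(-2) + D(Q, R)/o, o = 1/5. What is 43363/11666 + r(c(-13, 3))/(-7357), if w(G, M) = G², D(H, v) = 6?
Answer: 657542901/171653524 ≈ 3.8306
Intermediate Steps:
o = ⅕ ≈ 0.20000
c(Q, R) = 30 - R/2 (c(Q, R) = R/(-2) + 6/(⅕) = R*(-½) + 6*5 = -R/2 + 30 = 30 - R/2)
r(h) = 5 - h - h² (r(h) = 5 - (h + h²) = 5 + (-h - h²) = 5 - h - h²)
43363/11666 + r(c(-13, 3))/(-7357) = 43363/11666 + (5 - (30 - ½*3) - (30 - ½*3)²)/(-7357) = 43363*(1/11666) + (5 - (30 - 3/2) - (30 - 3/2)²)*(-1/7357) = 43363/11666 + (5 - 1*57/2 - (57/2)²)*(-1/7357) = 43363/11666 + (5 - 57/2 - 1*3249/4)*(-1/7357) = 43363/11666 + (5 - 57/2 - 3249/4)*(-1/7357) = 43363/11666 - 3343/4*(-1/7357) = 43363/11666 + 3343/29428 = 657542901/171653524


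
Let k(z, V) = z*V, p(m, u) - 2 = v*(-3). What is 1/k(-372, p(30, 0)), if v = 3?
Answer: 1/2604 ≈ 0.00038402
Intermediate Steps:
p(m, u) = -7 (p(m, u) = 2 + 3*(-3) = 2 - 9 = -7)
k(z, V) = V*z
1/k(-372, p(30, 0)) = 1/(-7*(-372)) = 1/2604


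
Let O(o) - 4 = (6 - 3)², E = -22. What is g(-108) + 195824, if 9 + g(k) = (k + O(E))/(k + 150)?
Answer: 8224135/42 ≈ 1.9581e+5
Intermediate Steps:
O(o) = 13 (O(o) = 4 + (6 - 3)² = 4 + 3² = 4 + 9 = 13)
g(k) = -9 + (13 + k)/(150 + k) (g(k) = -9 + (k + 13)/(k + 150) = -9 + (13 + k)/(150 + k))
g(-108) + 195824 = (-1337 - 8*(-108))/(150 - 108) + 195824 = (-1337 + 864)/42 + 195824 = (1/42)*(-473) + 195824 = -473/42 + 195824 = 8224135/42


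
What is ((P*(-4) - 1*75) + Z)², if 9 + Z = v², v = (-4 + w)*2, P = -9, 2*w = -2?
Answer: 2704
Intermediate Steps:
w = -1 (w = (½)*(-2) = -1)
v = -10 (v = (-4 - 1)*2 = -5*2 = -10)
Z = 91 (Z = -9 + (-10)² = -9 + 100 = 91)
((P*(-4) - 1*75) + Z)² = ((-9*(-4) - 1*75) + 91)² = ((36 - 75) + 91)² = (-39 + 91)² = 52² = 2704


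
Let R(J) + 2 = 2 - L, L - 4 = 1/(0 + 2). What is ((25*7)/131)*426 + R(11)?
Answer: 147921/262 ≈ 564.58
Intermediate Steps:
L = 9/2 (L = 4 + 1/(0 + 2) = 4 + 1/2 = 4 + ½ = 9/2 ≈ 4.5000)
R(J) = -9/2 (R(J) = -2 + (2 - 1*9/2) = -2 + (2 - 9/2) = -2 - 5/2 = -9/2)
((25*7)/131)*426 + R(11) = ((25*7)/131)*426 - 9/2 = (175*(1/131))*426 - 9/2 = (175/131)*426 - 9/2 = 74550/131 - 9/2 = 147921/262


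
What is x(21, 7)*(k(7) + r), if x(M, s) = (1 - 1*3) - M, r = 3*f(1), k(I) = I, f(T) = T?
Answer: -230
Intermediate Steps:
r = 3 (r = 3*1 = 3)
x(M, s) = -2 - M (x(M, s) = (1 - 3) - M = -2 - M)
x(21, 7)*(k(7) + r) = (-2 - 1*21)*(7 + 3) = (-2 - 21)*10 = -23*10 = -230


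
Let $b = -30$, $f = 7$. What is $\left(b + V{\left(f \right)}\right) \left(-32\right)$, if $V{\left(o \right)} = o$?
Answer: $736$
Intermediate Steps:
$\left(b + V{\left(f \right)}\right) \left(-32\right) = \left(-30 + 7\right) \left(-32\right) = \left(-23\right) \left(-32\right) = 736$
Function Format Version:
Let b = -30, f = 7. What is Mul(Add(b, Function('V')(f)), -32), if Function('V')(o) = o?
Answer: 736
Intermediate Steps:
Mul(Add(b, Function('V')(f)), -32) = Mul(Add(-30, 7), -32) = Mul(-23, -32) = 736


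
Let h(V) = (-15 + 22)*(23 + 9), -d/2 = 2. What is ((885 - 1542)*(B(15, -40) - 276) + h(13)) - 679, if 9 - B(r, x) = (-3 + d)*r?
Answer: 105979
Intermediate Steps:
d = -4 (d = -2*2 = -4)
B(r, x) = 9 + 7*r (B(r, x) = 9 - (-3 - 4)*r = 9 - (-7)*r = 9 + 7*r)
h(V) = 224 (h(V) = 7*32 = 224)
((885 - 1542)*(B(15, -40) - 276) + h(13)) - 679 = ((885 - 1542)*((9 + 7*15) - 276) + 224) - 679 = (-657*((9 + 105) - 276) + 224) - 679 = (-657*(114 - 276) + 224) - 679 = (-657*(-162) + 224) - 679 = (106434 + 224) - 679 = 106658 - 679 = 105979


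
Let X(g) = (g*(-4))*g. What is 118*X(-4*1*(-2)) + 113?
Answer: -30095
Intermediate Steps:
X(g) = -4*g**2 (X(g) = (-4*g)*g = -4*g**2)
118*X(-4*1*(-2)) + 113 = 118*(-4*(-4*1*(-2))**2) + 113 = 118*(-4*(-4*(-2))**2) + 113 = 118*(-4*8**2) + 113 = 118*(-4*64) + 113 = 118*(-256) + 113 = -30208 + 113 = -30095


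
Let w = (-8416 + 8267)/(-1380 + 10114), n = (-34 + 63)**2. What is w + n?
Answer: 7345145/8734 ≈ 840.98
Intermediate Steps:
n = 841 (n = 29**2 = 841)
w = -149/8734 ≈ -0.017060
w + n = -149/8734 + 841 = 7345145/8734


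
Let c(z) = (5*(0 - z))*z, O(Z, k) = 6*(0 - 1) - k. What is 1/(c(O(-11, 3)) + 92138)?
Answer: 1/91733 ≈ 1.0901e-5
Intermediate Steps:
O(Z, k) = -6 - k (O(Z, k) = 6*(-1) - k = -6 - k)
c(z) = -5*z² (c(z) = (5*(-z))*z = (-5*z)*z = -5*z²)
1/(c(O(-11, 3)) + 92138) = 1/(-5*(-6 - 1*3)² + 92138) = 1/(-5*(-6 - 3)² + 92138) = 1/(-5*(-9)² + 92138) = 1/(-5*81 + 92138) = 1/(-405 + 92138) = 1/91733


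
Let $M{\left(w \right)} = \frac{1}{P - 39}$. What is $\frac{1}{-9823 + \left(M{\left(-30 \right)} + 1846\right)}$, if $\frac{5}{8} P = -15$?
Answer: $- \frac{63}{502552} \approx -0.00012536$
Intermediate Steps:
$P = -24$ ($P = \frac{8}{5} \left(-15\right) = -24$)
$M{\left(w \right)} = - \frac{1}{63}$ ($M{\left(w \right)} = \frac{1}{-24 - 39} = \frac{1}{-63} = - \frac{1}{63}$)
$\frac{1}{-9823 + \left(M{\left(-30 \right)} + 1846\right)} = \frac{1}{-9823 + \left(- \frac{1}{63} + 1846\right)} = \frac{1}{-9823 + \frac{116297}{63}} = \frac{1}{- \frac{502552}{63}} = - \frac{63}{502552}$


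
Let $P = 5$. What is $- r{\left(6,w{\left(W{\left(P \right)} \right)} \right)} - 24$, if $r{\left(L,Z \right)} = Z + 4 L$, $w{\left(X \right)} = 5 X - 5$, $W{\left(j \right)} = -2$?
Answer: $-33$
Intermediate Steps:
$w{\left(X \right)} = -5 + 5 X$
$- r{\left(6,w{\left(W{\left(P \right)} \right)} \right)} - 24 = - (\left(-5 + 5 \left(-2\right)\right) + 4 \cdot 6) - 24 = - (\left(-5 - 10\right) + 24) - 24 = - (-15 + 24) - 24 = \left(-1\right) 9 - 24 = -9 - 24 = -33$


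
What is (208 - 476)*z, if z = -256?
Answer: 68608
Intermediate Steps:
(208 - 476)*z = (208 - 476)*(-256) = -268*(-256) = 68608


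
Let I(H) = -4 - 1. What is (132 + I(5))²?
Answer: 16129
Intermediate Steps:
I(H) = -5
(132 + I(5))² = (132 - 5)² = 127² = 16129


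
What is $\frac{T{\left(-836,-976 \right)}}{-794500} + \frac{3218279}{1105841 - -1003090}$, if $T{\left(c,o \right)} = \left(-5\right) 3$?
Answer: $\frac{511390859893}{335109135900} \approx 1.526$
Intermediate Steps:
$T{\left(c,o \right)} = -15$
$\frac{T{\left(-836,-976 \right)}}{-794500} + \frac{3218279}{1105841 - -1003090} = - \frac{15}{-794500} + \frac{3218279}{1105841 - -1003090} = \left(-15\right) \left(- \frac{1}{794500}\right) + \frac{3218279}{1105841 + 1003090} = \frac{3}{158900} + \frac{3218279}{2108931} = \frac{511390859893}{335109135900}$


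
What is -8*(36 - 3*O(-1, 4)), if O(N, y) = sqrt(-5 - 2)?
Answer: -288 + 24*I*sqrt(7) ≈ -288.0 + 63.498*I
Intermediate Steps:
O(N, y) = I*sqrt(7) (O(N, y) = sqrt(-7) = I*sqrt(7))
-8*(36 - 3*O(-1, 4)) = -8*(36 - 3*I*sqrt(7)) = -288 + 24*I*sqrt(7)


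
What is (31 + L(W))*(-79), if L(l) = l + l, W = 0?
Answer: -2449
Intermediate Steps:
L(l) = 2*l
(31 + L(W))*(-79) = (31 + 2*0)*(-79) = (31 + 0)*(-79) = 31*(-79) = -2449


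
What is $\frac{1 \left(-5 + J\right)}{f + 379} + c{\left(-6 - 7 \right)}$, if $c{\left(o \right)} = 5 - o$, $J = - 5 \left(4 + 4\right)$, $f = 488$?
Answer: $\frac{5187}{289} \approx 17.948$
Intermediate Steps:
$J = -40$ ($J = \left(-5\right) 8 = -40$)
$\frac{1 \left(-5 + J\right)}{f + 379} + c{\left(-6 - 7 \right)} = \frac{1 \left(-5 - 40\right)}{488 + 379} + \left(5 - \left(-6 - 7\right)\right) = \frac{1 \left(-45\right)}{867} + \left(5 - -13\right) = \left(-45\right) \frac{1}{867} + \left(5 + 13\right) = - \frac{15}{289} + 18 = \frac{5187}{289}$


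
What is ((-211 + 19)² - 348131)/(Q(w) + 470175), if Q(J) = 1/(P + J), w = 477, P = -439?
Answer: -1075286/1624241 ≈ -0.66202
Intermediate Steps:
Q(J) = 1/(-439 + J)
((-211 + 19)² - 348131)/(Q(w) + 470175) = ((-211 + 19)² - 348131)/(1/(-439 + 477) + 470175) = ((-192)² - 348131)/(1/38 + 470175) = (36864 - 348131)/(1/38 + 470175) = -311267/17866651/38 = -311267*38/17866651 = -1075286/1624241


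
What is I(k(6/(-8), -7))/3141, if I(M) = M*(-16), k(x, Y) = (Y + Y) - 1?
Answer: 80/1047 ≈ 0.076409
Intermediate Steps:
k(x, Y) = -1 + 2*Y (k(x, Y) = 2*Y - 1 = -1 + 2*Y)
I(M) = -16*M
I(k(6/(-8), -7))/3141 = -16*(-1 + 2*(-7))/3141 = -16*(-1 - 14)*(1/3141) = -16*(-15)*(1/3141) = 240*(1/3141) = 80/1047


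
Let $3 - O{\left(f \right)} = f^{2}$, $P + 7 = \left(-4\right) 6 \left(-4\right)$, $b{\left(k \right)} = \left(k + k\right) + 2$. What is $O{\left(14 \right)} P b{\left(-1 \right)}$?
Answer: $0$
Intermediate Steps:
$b{\left(k \right)} = 2 + 2 k$ ($b{\left(k \right)} = 2 k + 2 = 2 + 2 k$)
$P = 89$ ($P = -7 + \left(-4\right) 6 \left(-4\right) = -7 - -96 = -7 + 96 = 89$)
$O{\left(f \right)} = 3 - f^{2}$
$O{\left(14 \right)} P b{\left(-1 \right)} = \left(3 - 14^{2}\right) 89 \left(2 + 2 \left(-1\right)\right) = \left(3 - 196\right) 89 \left(2 - 2\right) = \left(3 - 196\right) 89 \cdot 0 = \left(-193\right) 0 = 0$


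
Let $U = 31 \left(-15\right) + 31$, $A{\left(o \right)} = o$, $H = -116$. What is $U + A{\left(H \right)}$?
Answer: $-550$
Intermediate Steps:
$U = -434$ ($U = -465 + 31 = -434$)
$U + A{\left(H \right)} = -434 - 116 = -550$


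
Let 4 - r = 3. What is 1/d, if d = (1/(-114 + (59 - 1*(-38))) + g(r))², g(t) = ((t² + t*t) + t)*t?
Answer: 289/2500 ≈ 0.11560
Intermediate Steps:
r = 1 (r = 4 - 1*3 = 4 - 3 = 1)
g(t) = t*(t + 2*t²) (g(t) = ((t² + t²) + t)*t = (2*t² + t)*t = (t + 2*t²)*t = t*(t + 2*t²))
d = 2500/289 (d = (1/(-114 + (59 - 1*(-38))) + 1²*(1 + 2*1))² = (1/(-114 + (59 + 38)) + 1*(1 + 2))² = (1/(-114 + 97) + 1*3)² = (1/(-17) + 3)² = (-1/17 + 3)² = (50/17)² = 2500/289 ≈ 8.6505)
1/d = 1/(2500/289) = 289/2500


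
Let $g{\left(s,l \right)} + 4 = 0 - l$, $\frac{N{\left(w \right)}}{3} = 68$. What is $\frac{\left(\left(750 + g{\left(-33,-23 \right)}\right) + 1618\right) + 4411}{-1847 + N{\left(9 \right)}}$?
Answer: $- \frac{6798}{1643} \approx -4.1376$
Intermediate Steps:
$N{\left(w \right)} = 204$ ($N{\left(w \right)} = 3 \cdot 68 = 204$)
$g{\left(s,l \right)} = -4 - l$ ($g{\left(s,l \right)} = -4 + \left(0 - l\right) = -4 - l$)
$\frac{\left(\left(750 + g{\left(-33,-23 \right)}\right) + 1618\right) + 4411}{-1847 + N{\left(9 \right)}} = \frac{\left(\left(750 - -19\right) + 1618\right) + 4411}{-1847 + 204} = \frac{\left(\left(750 + \left(-4 + 23\right)\right) + 1618\right) + 4411}{-1643} = \left(\left(\left(750 + 19\right) + 1618\right) + 4411\right) \left(- \frac{1}{1643}\right) = \left(\left(769 + 1618\right) + 4411\right) \left(- \frac{1}{1643}\right) = \left(2387 + 4411\right) \left(- \frac{1}{1643}\right) = 6798 \left(- \frac{1}{1643}\right) = - \frac{6798}{1643}$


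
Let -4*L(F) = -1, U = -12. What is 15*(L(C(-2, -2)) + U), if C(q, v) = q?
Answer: -705/4 ≈ -176.25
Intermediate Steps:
L(F) = 1/4 (L(F) = -1/4*(-1) = 1/4)
15*(L(C(-2, -2)) + U) = 15*(1/4 - 12) = 15*(-47/4) = -705/4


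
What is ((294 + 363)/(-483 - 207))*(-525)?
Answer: 22995/46 ≈ 499.89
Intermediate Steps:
((294 + 363)/(-483 - 207))*(-525) = (657/(-690))*(-525) = (657*(-1/690))*(-525) = -219/230*(-525) = 22995/46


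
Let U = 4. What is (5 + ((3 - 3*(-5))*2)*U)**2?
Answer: 22201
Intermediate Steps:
(5 + ((3 - 3*(-5))*2)*U)**2 = (5 + ((3 - 3*(-5))*2)*4)**2 = (5 + ((3 + 15)*2)*4)**2 = (5 + (18*2)*4)**2 = (5 + 36*4)**2 = (5 + 144)**2 = 149**2 = 22201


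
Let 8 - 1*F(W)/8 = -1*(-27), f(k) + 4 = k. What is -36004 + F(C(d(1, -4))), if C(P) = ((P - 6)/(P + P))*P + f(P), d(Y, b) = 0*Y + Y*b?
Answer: -36156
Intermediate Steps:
d(Y, b) = Y*b (d(Y, b) = 0 + Y*b = Y*b)
f(k) = -4 + k
C(P) = -7 + 3*P/2 (C(P) = ((P - 6)/(P + P))*P + (-4 + P) = ((-6 + P)/((2*P)))*P + (-4 + P) = ((-6 + P)*(1/(2*P)))*P + (-4 + P) = ((-6 + P)/(2*P))*P + (-4 + P) = (-3 + P/2) + (-4 + P) = -7 + 3*P/2)
F(W) = -152 (F(W) = 64 - (-8)*(-27) = 64 - 8*27 = 64 - 216 = -152)
-36004 + F(C(d(1, -4))) = -36004 - 152 = -36156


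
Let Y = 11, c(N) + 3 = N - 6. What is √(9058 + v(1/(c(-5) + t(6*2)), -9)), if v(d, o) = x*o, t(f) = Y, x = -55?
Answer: √9553 ≈ 97.740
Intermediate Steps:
c(N) = -9 + N (c(N) = -3 + (N - 6) = -3 + (-6 + N) = -9 + N)
t(f) = 11
v(d, o) = -55*o
√(9058 + v(1/(c(-5) + t(6*2)), -9)) = √(9058 - 55*(-9)) = √(9058 + 495) = √9553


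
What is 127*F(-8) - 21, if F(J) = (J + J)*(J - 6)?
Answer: 28427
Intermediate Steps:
F(J) = 2*J*(-6 + J) (F(J) = (2*J)*(-6 + J) = 2*J*(-6 + J))
127*F(-8) - 21 = 127*(2*(-8)*(-6 - 8)) - 21 = 127*(2*(-8)*(-14)) - 21 = 127*224 - 21 = 28448 - 21 = 28427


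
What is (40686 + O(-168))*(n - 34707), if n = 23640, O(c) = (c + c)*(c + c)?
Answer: -1699691994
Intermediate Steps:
O(c) = 4*c**2 (O(c) = (2*c)*(2*c) = 4*c**2)
(40686 + O(-168))*(n - 34707) = (40686 + 4*(-168)**2)*(23640 - 34707) = (40686 + 4*28224)*(-11067) = (40686 + 112896)*(-11067) = 153582*(-11067) = -1699691994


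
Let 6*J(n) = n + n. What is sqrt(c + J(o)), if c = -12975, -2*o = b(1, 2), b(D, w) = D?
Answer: I*sqrt(467106)/6 ≈ 113.91*I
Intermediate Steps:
o = -1/2 (o = -1/2*1 = -1/2 ≈ -0.50000)
J(n) = n/3 (J(n) = (n + n)/6 = (2*n)/6 = n/3)
sqrt(c + J(o)) = sqrt(-12975 + (1/3)*(-1/2)) = sqrt(-12975 - 1/6) = sqrt(-77851/6) = I*sqrt(467106)/6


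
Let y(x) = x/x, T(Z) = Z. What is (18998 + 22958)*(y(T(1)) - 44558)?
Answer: -1869433492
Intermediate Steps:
y(x) = 1
(18998 + 22958)*(y(T(1)) - 44558) = (18998 + 22958)*(1 - 44558) = 41956*(-44557) = -1869433492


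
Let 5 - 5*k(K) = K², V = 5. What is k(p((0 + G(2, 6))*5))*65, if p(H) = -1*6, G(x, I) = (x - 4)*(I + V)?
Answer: -403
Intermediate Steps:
G(x, I) = (-4 + x)*(5 + I) (G(x, I) = (x - 4)*(I + 5) = (-4 + x)*(5 + I))
p(H) = -6
k(K) = 1 - K²/5
k(p((0 + G(2, 6))*5))*65 = (1 - ⅕*(-6)²)*65 = (1 - ⅕*36)*65 = (1 - 36/5)*65 = -31/5*65 = -403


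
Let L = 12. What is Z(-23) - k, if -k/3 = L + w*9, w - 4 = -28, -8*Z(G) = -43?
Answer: -4853/8 ≈ -606.63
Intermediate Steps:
Z(G) = 43/8 (Z(G) = -⅛*(-43) = 43/8)
w = -24 (w = 4 - 28 = -24)
k = 612 (k = -3*(12 - 24*9) = -3*(12 - 216) = -3*(-204) = 612)
Z(-23) - k = 43/8 - 1*612 = 43/8 - 612 = -4853/8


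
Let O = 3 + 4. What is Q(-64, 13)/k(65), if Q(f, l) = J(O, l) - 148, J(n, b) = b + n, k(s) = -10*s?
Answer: 64/325 ≈ 0.19692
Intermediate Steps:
O = 7
Q(f, l) = -141 + l (Q(f, l) = (l + 7) - 148 = (7 + l) - 148 = -141 + l)
Q(-64, 13)/k(65) = (-141 + 13)/((-10*65)) = -128/(-650) = -128*(-1/650) = 64/325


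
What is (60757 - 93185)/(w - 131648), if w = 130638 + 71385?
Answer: -32428/70375 ≈ -0.46079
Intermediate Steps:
w = 202023
(60757 - 93185)/(w - 131648) = (60757 - 93185)/(202023 - 131648) = -32428/70375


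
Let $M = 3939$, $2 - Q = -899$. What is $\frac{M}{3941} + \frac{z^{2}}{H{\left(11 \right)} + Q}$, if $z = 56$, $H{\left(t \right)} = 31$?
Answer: $\frac{4007531}{918253} \approx 4.3643$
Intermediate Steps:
$Q = 901$ ($Q = 2 - -899 = 2 + 899 = 901$)
$\frac{M}{3941} + \frac{z^{2}}{H{\left(11 \right)} + Q} = \frac{3939}{3941} + \frac{56^{2}}{31 + 901} = 3939 \cdot \frac{1}{3941} + \frac{3136}{932} = \frac{3939}{3941} + 3136 \cdot \frac{1}{932} = \frac{3939}{3941} + \frac{784}{233} = \frac{4007531}{918253}$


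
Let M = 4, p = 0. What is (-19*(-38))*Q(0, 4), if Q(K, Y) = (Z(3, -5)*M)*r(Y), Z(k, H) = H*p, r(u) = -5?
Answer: 0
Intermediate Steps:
Z(k, H) = 0 (Z(k, H) = H*0 = 0)
Q(K, Y) = 0 (Q(K, Y) = (0*4)*(-5) = 0*(-5) = 0)
(-19*(-38))*Q(0, 4) = -19*(-38)*0 = 722*0 = 0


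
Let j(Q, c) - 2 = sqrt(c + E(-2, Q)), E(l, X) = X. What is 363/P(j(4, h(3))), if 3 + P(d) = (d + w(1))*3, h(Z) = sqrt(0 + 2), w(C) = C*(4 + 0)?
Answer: 363/(15 + 3*sqrt(4 + sqrt(2))) ≈ 16.515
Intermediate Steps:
w(C) = 4*C (w(C) = C*4 = 4*C)
h(Z) = sqrt(2)
j(Q, c) = 2 + sqrt(Q + c) (j(Q, c) = 2 + sqrt(c + Q) = 2 + sqrt(Q + c))
P(d) = 9 + 3*d (P(d) = -3 + (d + 4*1)*3 = -3 + (d + 4)*3 = -3 + (4 + d)*3 = -3 + (12 + 3*d) = 9 + 3*d)
363/P(j(4, h(3))) = 363/(9 + 3*(2 + sqrt(4 + sqrt(2)))) = 363/(9 + (6 + 3*sqrt(4 + sqrt(2)))) = 363/(15 + 3*sqrt(4 + sqrt(2)))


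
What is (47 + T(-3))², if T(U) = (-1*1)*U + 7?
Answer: 3249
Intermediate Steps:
T(U) = 7 - U (T(U) = -U + 7 = 7 - U)
(47 + T(-3))² = (47 + (7 - 1*(-3)))² = (47 + (7 + 3))² = (47 + 10)² = 57² = 3249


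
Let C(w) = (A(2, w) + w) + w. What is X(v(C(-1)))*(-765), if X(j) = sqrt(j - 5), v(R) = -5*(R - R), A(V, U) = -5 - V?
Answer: -765*I*sqrt(5) ≈ -1710.6*I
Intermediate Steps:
C(w) = -7 + 2*w (C(w) = ((-5 - 1*2) + w) + w = ((-5 - 2) + w) + w = (-7 + w) + w = -7 + 2*w)
v(R) = 0 (v(R) = -5*0 = 0)
X(j) = sqrt(-5 + j)
X(v(C(-1)))*(-765) = sqrt(-5 + 0)*(-765) = sqrt(-5)*(-765) = (I*sqrt(5))*(-765) = -765*I*sqrt(5)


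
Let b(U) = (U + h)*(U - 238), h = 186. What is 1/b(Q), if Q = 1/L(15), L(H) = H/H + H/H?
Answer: -4/177175 ≈ -2.2577e-5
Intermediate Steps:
L(H) = 2 (L(H) = 1 + 1 = 2)
Q = ½ (Q = 1/2 = ½ ≈ 0.50000)
b(U) = (-238 + U)*(186 + U) (b(U) = (U + 186)*(U - 238) = (186 + U)*(-238 + U) = (-238 + U)*(186 + U))
1/b(Q) = 1/(-44268 + (½)² - 52*½) = 1/(-44268 + ¼ - 26) = 1/(-177175/4) = -4/177175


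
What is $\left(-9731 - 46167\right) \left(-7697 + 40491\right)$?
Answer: $-1833119012$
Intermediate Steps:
$\left(-9731 - 46167\right) \left(-7697 + 40491\right) = \left(-55898\right) 32794 = -1833119012$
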